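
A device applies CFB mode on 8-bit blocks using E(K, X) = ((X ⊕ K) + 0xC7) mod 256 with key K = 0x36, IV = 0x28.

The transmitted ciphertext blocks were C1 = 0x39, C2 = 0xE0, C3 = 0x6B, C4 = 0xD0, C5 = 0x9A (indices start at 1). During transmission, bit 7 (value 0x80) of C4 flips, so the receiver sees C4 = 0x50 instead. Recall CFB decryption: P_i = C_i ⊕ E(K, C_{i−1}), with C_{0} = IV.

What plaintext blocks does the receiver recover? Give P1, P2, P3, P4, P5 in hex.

P1 = 0xDC, P2 = 0x36, P3 = 0xF6, P4 = 0x74, P5 = 0xB7

Only C4 changed, to 0x50. In CFB, a change in C_i flips the same bit in P_i and garbles P_{i+1}. Decrypting the received ciphertext:
P1: E(K, 0x28) = 0xE5; 0x39 ⊕ 0xE5 = 0xDC.
P2: E(K, 0x39) = 0xD6; 0xE0 ⊕ 0xD6 = 0x36.
P3: E(K, 0xE0) = 0x9D; 0x6B ⊕ 0x9D = 0xF6.
P4: E(K, 0x6B) = 0x24; 0x50 ⊕ 0x24 = 0x74.
P5: E(K, 0x50) = 0x2D; 0x9A ⊕ 0x2D = 0xB7.
Blocks that differ from the original plaintext: P4, P5.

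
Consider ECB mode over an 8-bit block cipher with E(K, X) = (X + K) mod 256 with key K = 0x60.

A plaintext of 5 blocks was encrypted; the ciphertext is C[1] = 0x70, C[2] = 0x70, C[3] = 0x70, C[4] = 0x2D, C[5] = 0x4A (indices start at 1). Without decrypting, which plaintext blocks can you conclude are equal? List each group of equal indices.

ECB encrypts each block independently with the same key, so equal ciphertext blocks imply equal plaintext blocks.
C[1] = C[2] = C[3] = 0x70, so P[1] = P[2] = P[3].

P[1] = P[2] = P[3]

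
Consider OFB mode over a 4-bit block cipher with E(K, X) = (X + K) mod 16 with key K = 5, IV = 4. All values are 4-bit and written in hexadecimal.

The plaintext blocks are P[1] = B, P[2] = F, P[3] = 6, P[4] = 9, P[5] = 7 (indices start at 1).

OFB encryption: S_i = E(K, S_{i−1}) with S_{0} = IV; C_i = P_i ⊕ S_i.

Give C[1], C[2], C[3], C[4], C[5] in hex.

C[1] = 2, C[2] = 1, C[3] = 5, C[4] = 1, C[5] = A

C[1]: S = E(K, 4) = 9; B ⊕ 9 = 2.
C[2]: S = E(K, 9) = E; F ⊕ E = 1.
C[3]: S = E(K, E) = 3; 6 ⊕ 3 = 5.
C[4]: S = E(K, 3) = 8; 9 ⊕ 8 = 1.
C[5]: S = E(K, 8) = D; 7 ⊕ D = A.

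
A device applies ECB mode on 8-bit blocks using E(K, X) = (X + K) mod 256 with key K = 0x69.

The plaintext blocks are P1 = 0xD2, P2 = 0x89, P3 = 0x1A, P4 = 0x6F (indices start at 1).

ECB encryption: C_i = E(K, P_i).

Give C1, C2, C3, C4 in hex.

C1: E(K, 0xD2) = 0x3B.
C2: E(K, 0x89) = 0xF2.
C3: E(K, 0x1A) = 0x83.
C4: E(K, 0x6F) = 0xD8.

C1 = 0x3B, C2 = 0xF2, C3 = 0x83, C4 = 0xD8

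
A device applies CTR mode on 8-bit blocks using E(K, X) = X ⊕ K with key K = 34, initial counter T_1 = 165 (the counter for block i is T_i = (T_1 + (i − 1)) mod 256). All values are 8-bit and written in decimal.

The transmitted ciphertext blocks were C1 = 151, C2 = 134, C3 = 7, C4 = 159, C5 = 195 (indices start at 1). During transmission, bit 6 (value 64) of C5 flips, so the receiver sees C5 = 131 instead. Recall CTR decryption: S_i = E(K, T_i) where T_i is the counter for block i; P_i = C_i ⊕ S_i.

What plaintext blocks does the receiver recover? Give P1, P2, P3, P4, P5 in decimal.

P1 = 16, P2 = 2, P3 = 130, P4 = 21, P5 = 8

Only C5 changed, to 131. In CTR, a change in C_i flips the same bit in P_i only; the keystream is unaffected. Decrypting the received ciphertext:
P1: T = 165, S = E(K, T) = 135; 151 ⊕ 135 = 16.
P2: T = 166, S = E(K, T) = 132; 134 ⊕ 132 = 2.
P3: T = 167, S = E(K, T) = 133; 7 ⊕ 133 = 130.
P4: T = 168, S = E(K, T) = 138; 159 ⊕ 138 = 21.
P5: T = 169, S = E(K, T) = 139; 131 ⊕ 139 = 8.
Blocks that differ from the original plaintext: P5.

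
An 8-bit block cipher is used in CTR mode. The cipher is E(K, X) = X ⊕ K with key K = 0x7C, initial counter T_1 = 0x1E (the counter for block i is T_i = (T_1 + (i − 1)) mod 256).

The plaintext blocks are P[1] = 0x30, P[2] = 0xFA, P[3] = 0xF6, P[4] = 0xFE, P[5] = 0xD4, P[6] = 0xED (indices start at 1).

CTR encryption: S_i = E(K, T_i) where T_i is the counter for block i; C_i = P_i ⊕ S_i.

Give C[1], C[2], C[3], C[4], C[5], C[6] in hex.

C[1]: T = 0x1E, S = E(K, T) = 0x62; 0x30 ⊕ 0x62 = 0x52.
C[2]: T = 0x1F, S = E(K, T) = 0x63; 0xFA ⊕ 0x63 = 0x99.
C[3]: T = 0x20, S = E(K, T) = 0x5C; 0xF6 ⊕ 0x5C = 0xAA.
C[4]: T = 0x21, S = E(K, T) = 0x5D; 0xFE ⊕ 0x5D = 0xA3.
C[5]: T = 0x22, S = E(K, T) = 0x5E; 0xD4 ⊕ 0x5E = 0x8A.
C[6]: T = 0x23, S = E(K, T) = 0x5F; 0xED ⊕ 0x5F = 0xB2.

C[1] = 0x52, C[2] = 0x99, C[3] = 0xAA, C[4] = 0xA3, C[5] = 0x8A, C[6] = 0xB2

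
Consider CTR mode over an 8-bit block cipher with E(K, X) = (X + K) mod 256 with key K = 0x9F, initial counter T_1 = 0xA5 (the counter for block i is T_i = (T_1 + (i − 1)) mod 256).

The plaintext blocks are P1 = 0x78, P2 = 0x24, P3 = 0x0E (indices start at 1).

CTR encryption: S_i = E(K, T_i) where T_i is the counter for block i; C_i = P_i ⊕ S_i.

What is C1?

C1: T = 0xA5, S = E(K, T) = 0x44; 0x78 ⊕ 0x44 = 0x3C.

C1 = 0x3C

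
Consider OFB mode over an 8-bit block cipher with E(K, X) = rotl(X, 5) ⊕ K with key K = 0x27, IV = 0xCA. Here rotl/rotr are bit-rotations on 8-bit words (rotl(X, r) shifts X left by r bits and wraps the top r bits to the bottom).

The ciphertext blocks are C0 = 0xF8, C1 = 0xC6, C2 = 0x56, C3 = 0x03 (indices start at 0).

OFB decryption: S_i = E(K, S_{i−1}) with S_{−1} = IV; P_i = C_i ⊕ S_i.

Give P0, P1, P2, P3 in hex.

P0: S = E(K, 0xCA) = 0x7E; 0xF8 ⊕ 0x7E = 0x86.
P1: S = E(K, 0x7E) = 0xE8; 0xC6 ⊕ 0xE8 = 0x2E.
P2: S = E(K, 0xE8) = 0x3A; 0x56 ⊕ 0x3A = 0x6C.
P3: S = E(K, 0x3A) = 0x60; 0x03 ⊕ 0x60 = 0x63.

P0 = 0x86, P1 = 0x2E, P2 = 0x6C, P3 = 0x63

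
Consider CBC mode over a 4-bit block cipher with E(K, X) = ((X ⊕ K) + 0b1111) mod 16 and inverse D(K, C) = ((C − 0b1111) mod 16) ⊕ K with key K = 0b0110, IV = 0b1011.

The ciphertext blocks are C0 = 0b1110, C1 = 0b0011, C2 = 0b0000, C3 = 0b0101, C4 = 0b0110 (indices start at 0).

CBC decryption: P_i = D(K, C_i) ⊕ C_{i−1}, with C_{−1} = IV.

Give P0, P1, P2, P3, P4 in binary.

P0: D(K, 0b1110) = 0b1001; 0b1001 ⊕ 0b1011 = 0b0010.
P1: D(K, 0b0011) = 0b0010; 0b0010 ⊕ 0b1110 = 0b1100.
P2: D(K, 0b0000) = 0b0111; 0b0111 ⊕ 0b0011 = 0b0100.
P3: D(K, 0b0101) = 0b0000; 0b0000 ⊕ 0b0000 = 0b0000.
P4: D(K, 0b0110) = 0b0001; 0b0001 ⊕ 0b0101 = 0b0100.

P0 = 0b0010, P1 = 0b1100, P2 = 0b0100, P3 = 0b0000, P4 = 0b0100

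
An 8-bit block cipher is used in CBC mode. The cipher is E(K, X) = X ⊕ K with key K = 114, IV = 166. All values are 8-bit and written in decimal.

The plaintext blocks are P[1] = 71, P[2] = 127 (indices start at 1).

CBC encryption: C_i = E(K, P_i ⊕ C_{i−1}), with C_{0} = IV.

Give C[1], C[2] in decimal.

C[1]: P[1] ⊕ 166 = 225; E(K, 225) = 147.
C[2]: P[2] ⊕ 147 = 236; E(K, 236) = 158.

C[1] = 147, C[2] = 158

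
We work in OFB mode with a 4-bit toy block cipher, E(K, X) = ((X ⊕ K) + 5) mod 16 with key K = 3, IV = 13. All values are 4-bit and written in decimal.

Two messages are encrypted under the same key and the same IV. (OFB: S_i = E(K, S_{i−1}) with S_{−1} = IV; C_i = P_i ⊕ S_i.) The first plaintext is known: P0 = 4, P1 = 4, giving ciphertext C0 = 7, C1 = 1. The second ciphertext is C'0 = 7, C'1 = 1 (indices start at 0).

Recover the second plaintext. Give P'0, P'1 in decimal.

P'0 = 4, P'1 = 4

In OFB with a reused IV, both messages share the same keystream S_i, so C_i ⊕ C'_i = P_i ⊕ P'_i and thus P'_i = P_i ⊕ C_i ⊕ C'_i.
P'0: 4 ⊕ 7 ⊕ 7 = 4.
P'1: 4 ⊕ 1 ⊕ 1 = 4.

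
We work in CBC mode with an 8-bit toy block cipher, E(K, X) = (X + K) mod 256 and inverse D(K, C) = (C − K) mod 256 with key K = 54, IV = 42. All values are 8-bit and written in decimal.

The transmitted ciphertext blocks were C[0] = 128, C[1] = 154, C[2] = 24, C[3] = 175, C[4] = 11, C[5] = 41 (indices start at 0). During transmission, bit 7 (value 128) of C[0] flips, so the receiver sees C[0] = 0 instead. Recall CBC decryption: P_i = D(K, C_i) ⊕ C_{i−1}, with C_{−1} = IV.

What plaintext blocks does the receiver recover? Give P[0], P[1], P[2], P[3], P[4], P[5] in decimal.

Only C[0] changed, to 0. In CBC, a change in C_i garbles P_i and flips the same bit in P_{i+1}. Decrypting the received ciphertext:
P[0]: D(K, 0) = 202; 202 ⊕ 42 = 224.
P[1]: D(K, 154) = 100; 100 ⊕ 0 = 100.
P[2]: D(K, 24) = 226; 226 ⊕ 154 = 120.
P[3]: D(K, 175) = 121; 121 ⊕ 24 = 97.
P[4]: D(K, 11) = 213; 213 ⊕ 175 = 122.
P[5]: D(K, 41) = 243; 243 ⊕ 11 = 248.
Blocks that differ from the original plaintext: P[0], P[1].

P[0] = 224, P[1] = 100, P[2] = 120, P[3] = 97, P[4] = 122, P[5] = 248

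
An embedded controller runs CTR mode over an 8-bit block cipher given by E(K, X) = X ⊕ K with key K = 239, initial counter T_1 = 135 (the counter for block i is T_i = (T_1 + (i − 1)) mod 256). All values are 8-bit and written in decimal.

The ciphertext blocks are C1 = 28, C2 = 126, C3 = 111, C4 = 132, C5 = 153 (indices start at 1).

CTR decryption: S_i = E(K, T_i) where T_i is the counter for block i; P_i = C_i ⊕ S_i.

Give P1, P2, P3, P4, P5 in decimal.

P1 = 116, P2 = 25, P3 = 9, P4 = 225, P5 = 253

P1: T = 135, S = E(K, T) = 104; 28 ⊕ 104 = 116.
P2: T = 136, S = E(K, T) = 103; 126 ⊕ 103 = 25.
P3: T = 137, S = E(K, T) = 102; 111 ⊕ 102 = 9.
P4: T = 138, S = E(K, T) = 101; 132 ⊕ 101 = 225.
P5: T = 139, S = E(K, T) = 100; 153 ⊕ 100 = 253.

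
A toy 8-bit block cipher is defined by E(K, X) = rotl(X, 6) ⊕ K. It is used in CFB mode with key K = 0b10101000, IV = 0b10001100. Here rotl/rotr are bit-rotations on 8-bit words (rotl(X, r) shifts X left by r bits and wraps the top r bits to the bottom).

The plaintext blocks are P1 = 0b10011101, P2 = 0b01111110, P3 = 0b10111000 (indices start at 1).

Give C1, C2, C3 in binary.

C1 = 0b00010110, C2 = 0b01010011, C3 = 0b11000100

CFB encryption: C_i = P_i ⊕ E(K, C_{i−1}), with C_{0} = IV.
C1: E(K, 0b10001100) = 0b10001011; 0b10011101 ⊕ 0b10001011 = 0b00010110.
C2: E(K, 0b00010110) = 0b00101101; 0b01111110 ⊕ 0b00101101 = 0b01010011.
C3: E(K, 0b01010011) = 0b01111100; 0b10111000 ⊕ 0b01111100 = 0b11000100.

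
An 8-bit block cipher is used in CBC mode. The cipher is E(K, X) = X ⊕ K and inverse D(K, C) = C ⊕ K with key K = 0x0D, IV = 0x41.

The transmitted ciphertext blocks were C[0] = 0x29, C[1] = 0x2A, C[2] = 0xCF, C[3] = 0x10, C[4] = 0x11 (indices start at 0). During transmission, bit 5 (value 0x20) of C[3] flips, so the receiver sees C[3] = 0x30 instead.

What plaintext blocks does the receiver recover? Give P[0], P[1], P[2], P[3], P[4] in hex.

P[0] = 0x65, P[1] = 0x0E, P[2] = 0xE8, P[3] = 0xF2, P[4] = 0x2C

CBC decryption: P_i = D(K, C_i) ⊕ C_{i−1}, with C_{−1} = IV.
Only C[3] changed, to 0x30. In CBC, a change in C_i garbles P_i and flips the same bit in P_{i+1}. Decrypting the received ciphertext:
P[0]: D(K, 0x29) = 0x24; 0x24 ⊕ 0x41 = 0x65.
P[1]: D(K, 0x2A) = 0x27; 0x27 ⊕ 0x29 = 0x0E.
P[2]: D(K, 0xCF) = 0xC2; 0xC2 ⊕ 0x2A = 0xE8.
P[3]: D(K, 0x30) = 0x3D; 0x3D ⊕ 0xCF = 0xF2.
P[4]: D(K, 0x11) = 0x1C; 0x1C ⊕ 0x30 = 0x2C.
Blocks that differ from the original plaintext: P[3], P[4].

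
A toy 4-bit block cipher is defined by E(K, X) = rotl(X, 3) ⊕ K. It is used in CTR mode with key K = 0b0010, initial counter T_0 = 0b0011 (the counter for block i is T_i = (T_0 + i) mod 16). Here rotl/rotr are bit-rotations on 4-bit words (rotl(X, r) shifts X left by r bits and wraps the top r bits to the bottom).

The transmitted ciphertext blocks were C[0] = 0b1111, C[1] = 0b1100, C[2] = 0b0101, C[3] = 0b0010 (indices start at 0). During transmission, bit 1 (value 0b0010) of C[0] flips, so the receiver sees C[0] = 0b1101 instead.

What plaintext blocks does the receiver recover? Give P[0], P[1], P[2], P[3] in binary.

P[0] = 0b0110, P[1] = 0b1100, P[2] = 0b1101, P[3] = 0b0011

CTR decryption: S_i = E(K, T_i) where T_i is the counter for block i; P_i = C_i ⊕ S_i.
Only C[0] changed, to 0b1101. In CTR, a change in C_i flips the same bit in P_i only; the keystream is unaffected. Decrypting the received ciphertext:
P[0]: T = 0b0011, S = E(K, T) = 0b1011; 0b1101 ⊕ 0b1011 = 0b0110.
P[1]: T = 0b0100, S = E(K, T) = 0b0000; 0b1100 ⊕ 0b0000 = 0b1100.
P[2]: T = 0b0101, S = E(K, T) = 0b1000; 0b0101 ⊕ 0b1000 = 0b1101.
P[3]: T = 0b0110, S = E(K, T) = 0b0001; 0b0010 ⊕ 0b0001 = 0b0011.
Blocks that differ from the original plaintext: P[0].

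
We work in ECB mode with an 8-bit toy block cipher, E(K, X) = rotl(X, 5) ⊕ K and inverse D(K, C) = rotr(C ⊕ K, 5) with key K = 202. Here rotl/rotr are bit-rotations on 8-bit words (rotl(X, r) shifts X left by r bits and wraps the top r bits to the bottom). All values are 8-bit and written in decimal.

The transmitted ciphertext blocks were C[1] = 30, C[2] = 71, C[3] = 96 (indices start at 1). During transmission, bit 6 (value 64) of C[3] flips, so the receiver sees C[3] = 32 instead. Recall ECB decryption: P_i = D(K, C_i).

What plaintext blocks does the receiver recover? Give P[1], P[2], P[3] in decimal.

Only C[3] changed, to 32. In ECB, a change in C_i affects only P_i. Decrypting the received ciphertext:
P[1]: D(K, 30) = 166.
P[2]: D(K, 71) = 108.
P[3]: D(K, 32) = 87.
Blocks that differ from the original plaintext: P[3].

P[1] = 166, P[2] = 108, P[3] = 87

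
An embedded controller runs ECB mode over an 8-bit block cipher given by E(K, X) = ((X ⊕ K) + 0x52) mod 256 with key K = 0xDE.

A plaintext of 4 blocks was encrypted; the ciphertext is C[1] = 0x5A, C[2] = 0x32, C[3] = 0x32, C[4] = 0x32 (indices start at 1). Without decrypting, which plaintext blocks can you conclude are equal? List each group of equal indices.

P[2] = P[3] = P[4]

ECB encrypts each block independently with the same key, so equal ciphertext blocks imply equal plaintext blocks.
C[2] = C[3] = C[4] = 0x32, so P[2] = P[3] = P[4].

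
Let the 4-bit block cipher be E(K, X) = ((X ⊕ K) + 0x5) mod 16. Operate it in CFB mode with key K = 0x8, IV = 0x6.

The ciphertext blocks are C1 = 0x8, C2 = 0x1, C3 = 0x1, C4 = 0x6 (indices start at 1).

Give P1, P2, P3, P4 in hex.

CFB decryption: P_i = C_i ⊕ E(K, C_{i−1}), with C_{0} = IV.
P1: E(K, 0x6) = 0x3; 0x8 ⊕ 0x3 = 0xB.
P2: E(K, 0x8) = 0x5; 0x1 ⊕ 0x5 = 0x4.
P3: E(K, 0x1) = 0xE; 0x1 ⊕ 0xE = 0xF.
P4: E(K, 0x1) = 0xE; 0x6 ⊕ 0xE = 0x8.

P1 = 0xB, P2 = 0x4, P3 = 0xF, P4 = 0x8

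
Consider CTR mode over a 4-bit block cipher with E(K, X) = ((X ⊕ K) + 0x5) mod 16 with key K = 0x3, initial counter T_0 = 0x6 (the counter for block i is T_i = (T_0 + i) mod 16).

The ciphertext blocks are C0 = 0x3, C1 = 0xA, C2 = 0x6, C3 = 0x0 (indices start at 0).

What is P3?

P3 = 0xF

CTR decryption: S_i = E(K, T_i) where T_i is the counter for block i; P_i = C_i ⊕ S_i.
P3: T = 0x9, S = E(K, T) = 0xF; 0x0 ⊕ 0xF = 0xF.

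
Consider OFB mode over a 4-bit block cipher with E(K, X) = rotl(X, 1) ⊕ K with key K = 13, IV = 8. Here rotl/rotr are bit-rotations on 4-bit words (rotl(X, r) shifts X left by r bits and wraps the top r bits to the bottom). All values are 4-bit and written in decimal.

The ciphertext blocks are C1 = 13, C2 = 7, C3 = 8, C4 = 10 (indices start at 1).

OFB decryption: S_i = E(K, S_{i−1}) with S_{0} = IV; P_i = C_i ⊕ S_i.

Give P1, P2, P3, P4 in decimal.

P1 = 1, P2 = 3, P3 = 13, P4 = 13

P1: S = E(K, 8) = 12; 13 ⊕ 12 = 1.
P2: S = E(K, 12) = 4; 7 ⊕ 4 = 3.
P3: S = E(K, 4) = 5; 8 ⊕ 5 = 13.
P4: S = E(K, 5) = 7; 10 ⊕ 7 = 13.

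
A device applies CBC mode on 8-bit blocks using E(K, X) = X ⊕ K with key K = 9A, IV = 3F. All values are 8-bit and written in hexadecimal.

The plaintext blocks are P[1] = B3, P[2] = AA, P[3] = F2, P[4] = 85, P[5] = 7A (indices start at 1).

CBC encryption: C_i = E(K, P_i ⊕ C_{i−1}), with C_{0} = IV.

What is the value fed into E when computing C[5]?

C[1]: P[1] ⊕ 3F = 8C; E(K, 8C) = 16.
C[2]: P[2] ⊕ 16 = BC; E(K, BC) = 26.
C[3]: P[3] ⊕ 26 = D4; E(K, D4) = 4E.
C[4]: P[4] ⊕ 4E = CB; E(K, CB) = 51.
C[5]: P[5] ⊕ 51 = 2B; E(K, 2B) = B1.
So the input to E for block [5] is 2B.

2B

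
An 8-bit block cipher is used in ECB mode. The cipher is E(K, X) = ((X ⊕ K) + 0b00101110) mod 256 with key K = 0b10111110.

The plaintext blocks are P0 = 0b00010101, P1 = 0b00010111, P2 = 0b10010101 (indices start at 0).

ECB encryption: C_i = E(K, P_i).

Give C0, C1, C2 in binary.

C0 = 0b11011001, C1 = 0b11010111, C2 = 0b01011001

C0: E(K, 0b00010101) = 0b11011001.
C1: E(K, 0b00010111) = 0b11010111.
C2: E(K, 0b10010101) = 0b01011001.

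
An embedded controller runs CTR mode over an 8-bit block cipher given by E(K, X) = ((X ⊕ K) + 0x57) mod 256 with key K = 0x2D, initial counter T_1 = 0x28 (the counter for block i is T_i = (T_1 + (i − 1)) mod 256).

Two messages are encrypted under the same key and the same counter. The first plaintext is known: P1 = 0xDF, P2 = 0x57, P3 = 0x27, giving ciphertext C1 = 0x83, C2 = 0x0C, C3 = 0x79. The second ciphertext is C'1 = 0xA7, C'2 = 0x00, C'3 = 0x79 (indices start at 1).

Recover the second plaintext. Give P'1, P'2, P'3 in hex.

P'1 = 0xFB, P'2 = 0x5B, P'3 = 0x27

In CTR with a reused counter, both messages share the same keystream S_i, so C_i ⊕ C'_i = P_i ⊕ P'_i and thus P'_i = P_i ⊕ C_i ⊕ C'_i.
P'1: 0xDF ⊕ 0x83 ⊕ 0xA7 = 0xFB.
P'2: 0x57 ⊕ 0x0C ⊕ 0x00 = 0x5B.
P'3: 0x27 ⊕ 0x79 ⊕ 0x79 = 0x27.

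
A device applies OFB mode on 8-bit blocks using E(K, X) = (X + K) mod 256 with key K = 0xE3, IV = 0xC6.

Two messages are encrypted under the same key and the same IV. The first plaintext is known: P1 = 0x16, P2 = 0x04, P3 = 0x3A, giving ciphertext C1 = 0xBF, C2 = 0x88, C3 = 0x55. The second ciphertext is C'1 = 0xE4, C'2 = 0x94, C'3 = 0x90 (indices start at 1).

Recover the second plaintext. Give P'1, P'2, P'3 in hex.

P'1 = 0x4D, P'2 = 0x18, P'3 = 0xFF

In OFB with a reused IV, both messages share the same keystream S_i, so C_i ⊕ C'_i = P_i ⊕ P'_i and thus P'_i = P_i ⊕ C_i ⊕ C'_i.
P'1: 0x16 ⊕ 0xBF ⊕ 0xE4 = 0x4D.
P'2: 0x04 ⊕ 0x88 ⊕ 0x94 = 0x18.
P'3: 0x3A ⊕ 0x55 ⊕ 0x90 = 0xFF.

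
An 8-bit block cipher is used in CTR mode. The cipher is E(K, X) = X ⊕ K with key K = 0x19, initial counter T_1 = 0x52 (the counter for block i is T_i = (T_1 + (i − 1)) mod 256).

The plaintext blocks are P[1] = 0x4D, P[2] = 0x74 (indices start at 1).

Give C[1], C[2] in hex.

C[1] = 0x06, C[2] = 0x3E

CTR encryption: S_i = E(K, T_i) where T_i is the counter for block i; C_i = P_i ⊕ S_i.
C[1]: T = 0x52, S = E(K, T) = 0x4B; 0x4D ⊕ 0x4B = 0x06.
C[2]: T = 0x53, S = E(K, T) = 0x4A; 0x74 ⊕ 0x4A = 0x3E.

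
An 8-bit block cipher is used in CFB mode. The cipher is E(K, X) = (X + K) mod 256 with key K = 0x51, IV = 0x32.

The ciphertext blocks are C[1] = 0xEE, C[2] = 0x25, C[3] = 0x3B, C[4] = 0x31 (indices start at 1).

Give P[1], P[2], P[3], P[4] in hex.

P[1] = 0x6D, P[2] = 0x1A, P[3] = 0x4D, P[4] = 0xBD

CFB decryption: P_i = C_i ⊕ E(K, C_{i−1}), with C_{0} = IV.
P[1]: E(K, 0x32) = 0x83; 0xEE ⊕ 0x83 = 0x6D.
P[2]: E(K, 0xEE) = 0x3F; 0x25 ⊕ 0x3F = 0x1A.
P[3]: E(K, 0x25) = 0x76; 0x3B ⊕ 0x76 = 0x4D.
P[4]: E(K, 0x3B) = 0x8C; 0x31 ⊕ 0x8C = 0xBD.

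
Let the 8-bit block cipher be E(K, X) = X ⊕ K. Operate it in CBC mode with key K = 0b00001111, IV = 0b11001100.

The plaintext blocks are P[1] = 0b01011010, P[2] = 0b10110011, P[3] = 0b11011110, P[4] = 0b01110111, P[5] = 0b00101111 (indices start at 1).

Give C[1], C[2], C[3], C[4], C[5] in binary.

C[1] = 0b10011001, C[2] = 0b00100101, C[3] = 0b11110100, C[4] = 0b10001100, C[5] = 0b10101100

CBC encryption: C_i = E(K, P_i ⊕ C_{i−1}), with C_{0} = IV.
C[1]: P[1] ⊕ 0b11001100 = 0b10010110; E(K, 0b10010110) = 0b10011001.
C[2]: P[2] ⊕ 0b10011001 = 0b00101010; E(K, 0b00101010) = 0b00100101.
C[3]: P[3] ⊕ 0b00100101 = 0b11111011; E(K, 0b11111011) = 0b11110100.
C[4]: P[4] ⊕ 0b11110100 = 0b10000011; E(K, 0b10000011) = 0b10001100.
C[5]: P[5] ⊕ 0b10001100 = 0b10100011; E(K, 0b10100011) = 0b10101100.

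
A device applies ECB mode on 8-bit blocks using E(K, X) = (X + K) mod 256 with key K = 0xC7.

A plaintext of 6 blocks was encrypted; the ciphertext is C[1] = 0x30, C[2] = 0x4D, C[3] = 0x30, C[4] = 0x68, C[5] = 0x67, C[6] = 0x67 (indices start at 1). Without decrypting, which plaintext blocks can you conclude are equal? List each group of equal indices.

P[1] = P[3]; P[5] = P[6]

ECB encrypts each block independently with the same key, so equal ciphertext blocks imply equal plaintext blocks.
C[1] = C[3] = 0x30, so P[1] = P[3].
C[5] = C[6] = 0x67, so P[5] = P[6].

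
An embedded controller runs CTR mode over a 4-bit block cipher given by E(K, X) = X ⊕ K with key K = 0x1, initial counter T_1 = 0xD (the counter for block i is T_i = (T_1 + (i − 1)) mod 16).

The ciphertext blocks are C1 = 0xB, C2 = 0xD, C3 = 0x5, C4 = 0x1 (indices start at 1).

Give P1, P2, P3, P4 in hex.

P1 = 0x7, P2 = 0x2, P3 = 0xB, P4 = 0x0

CTR decryption: S_i = E(K, T_i) where T_i is the counter for block i; P_i = C_i ⊕ S_i.
P1: T = 0xD, S = E(K, T) = 0xC; 0xB ⊕ 0xC = 0x7.
P2: T = 0xE, S = E(K, T) = 0xF; 0xD ⊕ 0xF = 0x2.
P3: T = 0xF, S = E(K, T) = 0xE; 0x5 ⊕ 0xE = 0xB.
P4: T = 0x0, S = E(K, T) = 0x1; 0x1 ⊕ 0x1 = 0x0.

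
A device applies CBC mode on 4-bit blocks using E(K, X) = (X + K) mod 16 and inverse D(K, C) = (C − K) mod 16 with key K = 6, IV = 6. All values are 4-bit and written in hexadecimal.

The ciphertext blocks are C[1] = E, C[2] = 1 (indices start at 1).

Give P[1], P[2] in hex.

CBC decryption: P_i = D(K, C_i) ⊕ C_{i−1}, with C_{0} = IV.
P[1]: D(K, E) = 8; 8 ⊕ 6 = E.
P[2]: D(K, 1) = B; B ⊕ E = 5.

P[1] = E, P[2] = 5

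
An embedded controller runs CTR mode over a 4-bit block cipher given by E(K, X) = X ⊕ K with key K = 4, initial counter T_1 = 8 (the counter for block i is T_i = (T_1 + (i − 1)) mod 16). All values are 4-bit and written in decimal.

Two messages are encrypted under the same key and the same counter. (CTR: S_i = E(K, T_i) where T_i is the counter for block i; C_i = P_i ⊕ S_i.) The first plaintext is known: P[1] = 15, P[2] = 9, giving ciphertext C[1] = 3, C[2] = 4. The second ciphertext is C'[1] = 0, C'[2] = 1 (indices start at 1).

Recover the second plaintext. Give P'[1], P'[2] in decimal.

P'[1] = 12, P'[2] = 12

In CTR with a reused counter, both messages share the same keystream S_i, so C_i ⊕ C'_i = P_i ⊕ P'_i and thus P'_i = P_i ⊕ C_i ⊕ C'_i.
P'[1]: 15 ⊕ 3 ⊕ 0 = 12.
P'[2]: 9 ⊕ 4 ⊕ 1 = 12.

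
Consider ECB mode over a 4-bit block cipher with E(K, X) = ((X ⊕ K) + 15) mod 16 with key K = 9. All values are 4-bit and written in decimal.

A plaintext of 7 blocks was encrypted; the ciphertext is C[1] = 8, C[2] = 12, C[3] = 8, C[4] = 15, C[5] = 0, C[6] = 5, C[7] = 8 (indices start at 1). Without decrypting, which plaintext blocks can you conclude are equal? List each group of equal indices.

P[1] = P[3] = P[7]

ECB encrypts each block independently with the same key, so equal ciphertext blocks imply equal plaintext blocks.
C[1] = C[3] = C[7] = 8, so P[1] = P[3] = P[7].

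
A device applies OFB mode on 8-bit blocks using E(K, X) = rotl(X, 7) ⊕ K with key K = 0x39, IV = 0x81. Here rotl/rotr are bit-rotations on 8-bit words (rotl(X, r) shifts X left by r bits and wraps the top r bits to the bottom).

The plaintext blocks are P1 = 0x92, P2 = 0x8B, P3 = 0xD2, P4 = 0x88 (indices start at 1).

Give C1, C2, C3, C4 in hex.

OFB encryption: S_i = E(K, S_{i−1}) with S_{0} = IV; C_i = P_i ⊕ S_i.
C1: S = E(K, 0x81) = 0xF9; 0x92 ⊕ 0xF9 = 0x6B.
C2: S = E(K, 0xF9) = 0xC5; 0x8B ⊕ 0xC5 = 0x4E.
C3: S = E(K, 0xC5) = 0xDB; 0xD2 ⊕ 0xDB = 0x09.
C4: S = E(K, 0xDB) = 0xD4; 0x88 ⊕ 0xD4 = 0x5C.

C1 = 0x6B, C2 = 0x4E, C3 = 0x09, C4 = 0x5C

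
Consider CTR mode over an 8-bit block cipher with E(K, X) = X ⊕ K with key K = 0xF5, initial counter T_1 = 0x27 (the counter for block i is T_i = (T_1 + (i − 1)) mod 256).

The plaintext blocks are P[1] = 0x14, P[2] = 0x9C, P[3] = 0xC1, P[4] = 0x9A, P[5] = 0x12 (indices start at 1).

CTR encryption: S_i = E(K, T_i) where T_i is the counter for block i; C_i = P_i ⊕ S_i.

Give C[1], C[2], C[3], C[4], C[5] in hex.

C[1] = 0xC6, C[2] = 0x41, C[3] = 0x1D, C[4] = 0x45, C[5] = 0xCC

C[1]: T = 0x27, S = E(K, T) = 0xD2; 0x14 ⊕ 0xD2 = 0xC6.
C[2]: T = 0x28, S = E(K, T) = 0xDD; 0x9C ⊕ 0xDD = 0x41.
C[3]: T = 0x29, S = E(K, T) = 0xDC; 0xC1 ⊕ 0xDC = 0x1D.
C[4]: T = 0x2A, S = E(K, T) = 0xDF; 0x9A ⊕ 0xDF = 0x45.
C[5]: T = 0x2B, S = E(K, T) = 0xDE; 0x12 ⊕ 0xDE = 0xCC.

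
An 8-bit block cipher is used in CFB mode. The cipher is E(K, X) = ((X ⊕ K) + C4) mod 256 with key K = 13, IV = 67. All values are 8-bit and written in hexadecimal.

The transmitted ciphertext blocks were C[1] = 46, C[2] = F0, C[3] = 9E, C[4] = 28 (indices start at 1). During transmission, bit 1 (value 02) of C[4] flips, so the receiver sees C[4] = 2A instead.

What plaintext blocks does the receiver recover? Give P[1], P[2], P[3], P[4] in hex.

CFB decryption: P_i = C_i ⊕ E(K, C_{i−1}), with C_{0} = IV.
Only C[4] changed, to 2A. In CFB, a change in C_i flips the same bit in P_i and garbles P_{i+1}. Decrypting the received ciphertext:
P[1]: E(K, 67) = 38; 46 ⊕ 38 = 7E.
P[2]: E(K, 46) = 19; F0 ⊕ 19 = E9.
P[3]: E(K, F0) = A7; 9E ⊕ A7 = 39.
P[4]: E(K, 9E) = 51; 2A ⊕ 51 = 7B.
Blocks that differ from the original plaintext: P[4].

P[1] = 7E, P[2] = E9, P[3] = 39, P[4] = 7B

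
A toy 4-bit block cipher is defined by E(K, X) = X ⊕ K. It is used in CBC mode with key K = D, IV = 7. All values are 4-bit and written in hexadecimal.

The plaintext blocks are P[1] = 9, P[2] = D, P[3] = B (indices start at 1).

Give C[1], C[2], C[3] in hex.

CBC encryption: C_i = E(K, P_i ⊕ C_{i−1}), with C_{0} = IV.
C[1]: P[1] ⊕ 7 = E; E(K, E) = 3.
C[2]: P[2] ⊕ 3 = E; E(K, E) = 3.
C[3]: P[3] ⊕ 3 = 8; E(K, 8) = 5.

C[1] = 3, C[2] = 3, C[3] = 5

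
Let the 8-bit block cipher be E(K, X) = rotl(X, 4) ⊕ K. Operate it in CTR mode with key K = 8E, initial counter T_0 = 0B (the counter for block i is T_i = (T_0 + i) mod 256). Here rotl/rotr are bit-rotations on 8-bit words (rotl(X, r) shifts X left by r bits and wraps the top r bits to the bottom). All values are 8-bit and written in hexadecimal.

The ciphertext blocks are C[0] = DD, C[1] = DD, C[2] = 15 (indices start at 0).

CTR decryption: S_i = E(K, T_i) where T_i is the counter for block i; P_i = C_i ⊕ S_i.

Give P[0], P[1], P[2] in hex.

P[0] = E3, P[1] = 93, P[2] = 4B

P[0]: T = 0B, S = E(K, T) = 3E; DD ⊕ 3E = E3.
P[1]: T = 0C, S = E(K, T) = 4E; DD ⊕ 4E = 93.
P[2]: T = 0D, S = E(K, T) = 5E; 15 ⊕ 5E = 4B.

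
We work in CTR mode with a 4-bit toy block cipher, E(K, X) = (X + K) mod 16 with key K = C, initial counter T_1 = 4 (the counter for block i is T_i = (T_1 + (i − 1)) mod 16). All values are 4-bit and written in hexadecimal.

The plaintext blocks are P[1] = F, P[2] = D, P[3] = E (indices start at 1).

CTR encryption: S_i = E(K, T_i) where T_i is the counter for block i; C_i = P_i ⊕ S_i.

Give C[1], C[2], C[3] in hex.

C[1]: T = 4, S = E(K, T) = 0; F ⊕ 0 = F.
C[2]: T = 5, S = E(K, T) = 1; D ⊕ 1 = C.
C[3]: T = 6, S = E(K, T) = 2; E ⊕ 2 = C.

C[1] = F, C[2] = C, C[3] = C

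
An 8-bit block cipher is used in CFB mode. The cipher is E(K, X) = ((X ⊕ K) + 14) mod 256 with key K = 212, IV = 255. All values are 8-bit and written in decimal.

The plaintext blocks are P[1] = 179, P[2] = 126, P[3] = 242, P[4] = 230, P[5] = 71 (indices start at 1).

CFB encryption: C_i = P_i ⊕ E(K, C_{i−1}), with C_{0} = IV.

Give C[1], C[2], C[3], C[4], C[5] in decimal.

C[1]: E(K, 255) = 57; 179 ⊕ 57 = 138.
C[2]: E(K, 138) = 108; 126 ⊕ 108 = 18.
C[3]: E(K, 18) = 212; 242 ⊕ 212 = 38.
C[4]: E(K, 38) = 0; 230 ⊕ 0 = 230.
C[5]: E(K, 230) = 64; 71 ⊕ 64 = 7.

C[1] = 138, C[2] = 18, C[3] = 38, C[4] = 230, C[5] = 7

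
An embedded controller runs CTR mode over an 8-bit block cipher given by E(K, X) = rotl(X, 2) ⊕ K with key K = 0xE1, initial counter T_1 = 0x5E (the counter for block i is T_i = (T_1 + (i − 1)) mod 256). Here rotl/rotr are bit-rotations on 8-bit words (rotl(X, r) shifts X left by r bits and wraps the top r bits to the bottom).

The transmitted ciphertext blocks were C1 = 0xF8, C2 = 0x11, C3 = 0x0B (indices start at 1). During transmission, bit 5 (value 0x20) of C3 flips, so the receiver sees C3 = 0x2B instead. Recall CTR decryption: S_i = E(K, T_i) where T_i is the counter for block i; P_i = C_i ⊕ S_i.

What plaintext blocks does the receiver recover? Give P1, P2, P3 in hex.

Only C3 changed, to 0x2B. In CTR, a change in C_i flips the same bit in P_i only; the keystream is unaffected. Decrypting the received ciphertext:
P1: T = 0x5E, S = E(K, T) = 0x98; 0xF8 ⊕ 0x98 = 0x60.
P2: T = 0x5F, S = E(K, T) = 0x9C; 0x11 ⊕ 0x9C = 0x8D.
P3: T = 0x60, S = E(K, T) = 0x60; 0x2B ⊕ 0x60 = 0x4B.
Blocks that differ from the original plaintext: P3.

P1 = 0x60, P2 = 0x8D, P3 = 0x4B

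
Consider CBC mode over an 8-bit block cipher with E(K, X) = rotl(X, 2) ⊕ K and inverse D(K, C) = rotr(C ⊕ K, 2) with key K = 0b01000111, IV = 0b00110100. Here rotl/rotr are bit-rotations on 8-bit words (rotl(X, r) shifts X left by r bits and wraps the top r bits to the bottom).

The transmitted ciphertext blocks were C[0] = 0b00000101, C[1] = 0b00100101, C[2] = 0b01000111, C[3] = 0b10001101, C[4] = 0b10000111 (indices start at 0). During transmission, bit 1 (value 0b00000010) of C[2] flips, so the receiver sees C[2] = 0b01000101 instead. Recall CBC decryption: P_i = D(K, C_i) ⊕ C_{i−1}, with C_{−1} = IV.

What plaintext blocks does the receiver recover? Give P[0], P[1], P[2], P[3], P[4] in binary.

P[0] = 0b10100100, P[1] = 0b10011101, P[2] = 0b10100101, P[3] = 0b11110111, P[4] = 0b10111101

Only C[2] changed, to 0b01000101. In CBC, a change in C_i garbles P_i and flips the same bit in P_{i+1}. Decrypting the received ciphertext:
P[0]: D(K, 0b00000101) = 0b10010000; 0b10010000 ⊕ 0b00110100 = 0b10100100.
P[1]: D(K, 0b00100101) = 0b10011000; 0b10011000 ⊕ 0b00000101 = 0b10011101.
P[2]: D(K, 0b01000101) = 0b10000000; 0b10000000 ⊕ 0b00100101 = 0b10100101.
P[3]: D(K, 0b10001101) = 0b10110010; 0b10110010 ⊕ 0b01000101 = 0b11110111.
P[4]: D(K, 0b10000111) = 0b00110000; 0b00110000 ⊕ 0b10001101 = 0b10111101.
Blocks that differ from the original plaintext: P[2], P[3].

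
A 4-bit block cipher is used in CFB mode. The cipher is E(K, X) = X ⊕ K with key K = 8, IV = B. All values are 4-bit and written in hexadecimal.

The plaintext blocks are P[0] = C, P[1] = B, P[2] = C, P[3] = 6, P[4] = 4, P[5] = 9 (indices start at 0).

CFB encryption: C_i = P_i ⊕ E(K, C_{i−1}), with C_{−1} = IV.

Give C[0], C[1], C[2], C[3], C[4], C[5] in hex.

C[0] = F, C[1] = C, C[2] = 8, C[3] = 6, C[4] = A, C[5] = B

C[0]: E(K, B) = 3; C ⊕ 3 = F.
C[1]: E(K, F) = 7; B ⊕ 7 = C.
C[2]: E(K, C) = 4; C ⊕ 4 = 8.
C[3]: E(K, 8) = 0; 6 ⊕ 0 = 6.
C[4]: E(K, 6) = E; 4 ⊕ E = A.
C[5]: E(K, A) = 2; 9 ⊕ 2 = B.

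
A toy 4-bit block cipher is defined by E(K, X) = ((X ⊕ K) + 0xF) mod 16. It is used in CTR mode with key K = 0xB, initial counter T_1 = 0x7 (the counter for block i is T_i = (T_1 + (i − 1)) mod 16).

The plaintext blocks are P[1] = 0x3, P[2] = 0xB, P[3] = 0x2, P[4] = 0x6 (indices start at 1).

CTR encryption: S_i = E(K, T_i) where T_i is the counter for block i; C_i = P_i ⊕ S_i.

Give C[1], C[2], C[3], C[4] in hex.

C[1]: T = 0x7, S = E(K, T) = 0xB; 0x3 ⊕ 0xB = 0x8.
C[2]: T = 0x8, S = E(K, T) = 0x2; 0xB ⊕ 0x2 = 0x9.
C[3]: T = 0x9, S = E(K, T) = 0x1; 0x2 ⊕ 0x1 = 0x3.
C[4]: T = 0xA, S = E(K, T) = 0x0; 0x6 ⊕ 0x0 = 0x6.

C[1] = 0x8, C[2] = 0x9, C[3] = 0x3, C[4] = 0x6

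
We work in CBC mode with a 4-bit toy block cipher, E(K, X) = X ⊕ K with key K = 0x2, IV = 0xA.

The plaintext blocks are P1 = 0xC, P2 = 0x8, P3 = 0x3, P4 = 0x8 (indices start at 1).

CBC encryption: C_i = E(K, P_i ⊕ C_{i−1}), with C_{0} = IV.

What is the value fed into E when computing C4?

0x7

C1: P1 ⊕ 0xA = 0x6; E(K, 0x6) = 0x4.
C2: P2 ⊕ 0x4 = 0xC; E(K, 0xC) = 0xE.
C3: P3 ⊕ 0xE = 0xD; E(K, 0xD) = 0xF.
C4: P4 ⊕ 0xF = 0x7; E(K, 0x7) = 0x5.
So the input to E for block 4 is 0x7.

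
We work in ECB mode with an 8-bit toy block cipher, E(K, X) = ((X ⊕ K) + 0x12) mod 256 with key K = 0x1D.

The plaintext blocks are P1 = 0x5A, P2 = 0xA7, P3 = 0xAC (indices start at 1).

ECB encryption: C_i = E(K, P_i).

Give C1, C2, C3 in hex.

C1 = 0x59, C2 = 0xCC, C3 = 0xC3

C1: E(K, 0x5A) = 0x59.
C2: E(K, 0xA7) = 0xCC.
C3: E(K, 0xAC) = 0xC3.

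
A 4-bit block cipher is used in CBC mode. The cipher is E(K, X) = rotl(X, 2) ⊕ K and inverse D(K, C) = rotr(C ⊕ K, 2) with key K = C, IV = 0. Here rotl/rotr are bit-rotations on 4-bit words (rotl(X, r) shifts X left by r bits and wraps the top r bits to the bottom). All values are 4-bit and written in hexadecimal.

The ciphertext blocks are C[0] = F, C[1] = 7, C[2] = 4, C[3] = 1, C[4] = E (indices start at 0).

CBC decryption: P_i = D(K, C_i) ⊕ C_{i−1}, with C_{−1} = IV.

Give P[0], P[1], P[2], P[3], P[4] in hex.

P[0]: D(K, F) = C; C ⊕ 0 = C.
P[1]: D(K, 7) = E; E ⊕ F = 1.
P[2]: D(K, 4) = 2; 2 ⊕ 7 = 5.
P[3]: D(K, 1) = 7; 7 ⊕ 4 = 3.
P[4]: D(K, E) = 8; 8 ⊕ 1 = 9.

P[0] = C, P[1] = 1, P[2] = 5, P[3] = 3, P[4] = 9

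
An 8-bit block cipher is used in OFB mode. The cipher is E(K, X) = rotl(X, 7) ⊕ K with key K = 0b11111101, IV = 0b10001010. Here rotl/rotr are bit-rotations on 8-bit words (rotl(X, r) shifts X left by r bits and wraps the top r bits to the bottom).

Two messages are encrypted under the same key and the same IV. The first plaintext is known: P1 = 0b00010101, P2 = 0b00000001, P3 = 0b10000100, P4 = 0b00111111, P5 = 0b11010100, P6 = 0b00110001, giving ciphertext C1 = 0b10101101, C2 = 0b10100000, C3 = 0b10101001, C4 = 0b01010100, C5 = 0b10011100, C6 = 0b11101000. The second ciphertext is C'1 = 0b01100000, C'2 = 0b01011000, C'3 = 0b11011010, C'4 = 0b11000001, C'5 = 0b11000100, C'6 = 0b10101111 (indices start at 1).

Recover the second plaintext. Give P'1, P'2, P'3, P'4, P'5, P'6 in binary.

P'1 = 0b11011000, P'2 = 0b11111001, P'3 = 0b11110111, P'4 = 0b10101010, P'5 = 0b10001100, P'6 = 0b01110110

In OFB with a reused IV, both messages share the same keystream S_i, so C_i ⊕ C'_i = P_i ⊕ P'_i and thus P'_i = P_i ⊕ C_i ⊕ C'_i.
P'1: 0b00010101 ⊕ 0b10101101 ⊕ 0b01100000 = 0b11011000.
P'2: 0b00000001 ⊕ 0b10100000 ⊕ 0b01011000 = 0b11111001.
P'3: 0b10000100 ⊕ 0b10101001 ⊕ 0b11011010 = 0b11110111.
P'4: 0b00111111 ⊕ 0b01010100 ⊕ 0b11000001 = 0b10101010.
P'5: 0b11010100 ⊕ 0b10011100 ⊕ 0b11000100 = 0b10001100.
P'6: 0b00110001 ⊕ 0b11101000 ⊕ 0b10101111 = 0b01110110.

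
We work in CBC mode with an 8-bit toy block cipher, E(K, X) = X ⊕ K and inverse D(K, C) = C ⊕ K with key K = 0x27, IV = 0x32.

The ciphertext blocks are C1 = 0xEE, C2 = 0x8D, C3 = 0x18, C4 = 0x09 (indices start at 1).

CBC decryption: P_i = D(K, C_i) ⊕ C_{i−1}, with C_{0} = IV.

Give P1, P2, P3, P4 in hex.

P1 = 0xFB, P2 = 0x44, P3 = 0xB2, P4 = 0x36

P1: D(K, 0xEE) = 0xC9; 0xC9 ⊕ 0x32 = 0xFB.
P2: D(K, 0x8D) = 0xAA; 0xAA ⊕ 0xEE = 0x44.
P3: D(K, 0x18) = 0x3F; 0x3F ⊕ 0x8D = 0xB2.
P4: D(K, 0x09) = 0x2E; 0x2E ⊕ 0x18 = 0x36.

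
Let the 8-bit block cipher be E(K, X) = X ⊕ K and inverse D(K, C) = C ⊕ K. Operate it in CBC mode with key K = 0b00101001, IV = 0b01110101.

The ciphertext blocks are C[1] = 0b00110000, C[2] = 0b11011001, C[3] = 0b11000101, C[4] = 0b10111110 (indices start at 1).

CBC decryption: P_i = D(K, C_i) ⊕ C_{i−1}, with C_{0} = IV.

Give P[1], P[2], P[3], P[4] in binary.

P[1]: D(K, 0b00110000) = 0b00011001; 0b00011001 ⊕ 0b01110101 = 0b01101100.
P[2]: D(K, 0b11011001) = 0b11110000; 0b11110000 ⊕ 0b00110000 = 0b11000000.
P[3]: D(K, 0b11000101) = 0b11101100; 0b11101100 ⊕ 0b11011001 = 0b00110101.
P[4]: D(K, 0b10111110) = 0b10010111; 0b10010111 ⊕ 0b11000101 = 0b01010010.

P[1] = 0b01101100, P[2] = 0b11000000, P[3] = 0b00110101, P[4] = 0b01010010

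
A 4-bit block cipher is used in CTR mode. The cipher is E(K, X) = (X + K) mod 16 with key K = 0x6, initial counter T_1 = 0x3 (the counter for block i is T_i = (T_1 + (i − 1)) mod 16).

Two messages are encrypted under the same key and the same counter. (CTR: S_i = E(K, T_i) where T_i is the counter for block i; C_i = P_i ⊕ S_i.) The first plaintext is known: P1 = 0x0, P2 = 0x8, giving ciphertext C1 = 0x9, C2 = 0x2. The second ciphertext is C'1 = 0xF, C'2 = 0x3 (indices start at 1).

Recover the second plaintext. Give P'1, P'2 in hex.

P'1 = 0x6, P'2 = 0x9

In CTR with a reused counter, both messages share the same keystream S_i, so C_i ⊕ C'_i = P_i ⊕ P'_i and thus P'_i = P_i ⊕ C_i ⊕ C'_i.
P'1: 0x0 ⊕ 0x9 ⊕ 0xF = 0x6.
P'2: 0x8 ⊕ 0x2 ⊕ 0x3 = 0x9.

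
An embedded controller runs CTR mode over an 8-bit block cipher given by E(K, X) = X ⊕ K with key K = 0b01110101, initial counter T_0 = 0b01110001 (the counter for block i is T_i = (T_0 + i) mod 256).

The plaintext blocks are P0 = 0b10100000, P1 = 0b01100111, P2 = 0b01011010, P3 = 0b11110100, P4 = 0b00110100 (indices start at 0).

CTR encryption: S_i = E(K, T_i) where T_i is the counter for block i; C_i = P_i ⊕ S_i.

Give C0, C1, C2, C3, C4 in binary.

C0 = 0b10100100, C1 = 0b01100000, C2 = 0b01011100, C3 = 0b11110101, C4 = 0b00110100

C0: T = 0b01110001, S = E(K, T) = 0b00000100; 0b10100000 ⊕ 0b00000100 = 0b10100100.
C1: T = 0b01110010, S = E(K, T) = 0b00000111; 0b01100111 ⊕ 0b00000111 = 0b01100000.
C2: T = 0b01110011, S = E(K, T) = 0b00000110; 0b01011010 ⊕ 0b00000110 = 0b01011100.
C3: T = 0b01110100, S = E(K, T) = 0b00000001; 0b11110100 ⊕ 0b00000001 = 0b11110101.
C4: T = 0b01110101, S = E(K, T) = 0b00000000; 0b00110100 ⊕ 0b00000000 = 0b00110100.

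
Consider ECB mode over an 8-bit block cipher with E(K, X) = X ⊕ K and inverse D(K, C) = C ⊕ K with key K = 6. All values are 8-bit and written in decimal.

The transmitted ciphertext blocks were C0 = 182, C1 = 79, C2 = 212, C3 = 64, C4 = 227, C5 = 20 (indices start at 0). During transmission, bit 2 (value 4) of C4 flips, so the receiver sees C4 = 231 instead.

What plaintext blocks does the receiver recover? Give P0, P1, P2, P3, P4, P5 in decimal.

P0 = 176, P1 = 73, P2 = 210, P3 = 70, P4 = 225, P5 = 18

ECB decryption: P_i = D(K, C_i).
Only C4 changed, to 231. In ECB, a change in C_i affects only P_i. Decrypting the received ciphertext:
P0: D(K, 182) = 176.
P1: D(K, 79) = 73.
P2: D(K, 212) = 210.
P3: D(K, 64) = 70.
P4: D(K, 231) = 225.
P5: D(K, 20) = 18.
Blocks that differ from the original plaintext: P4.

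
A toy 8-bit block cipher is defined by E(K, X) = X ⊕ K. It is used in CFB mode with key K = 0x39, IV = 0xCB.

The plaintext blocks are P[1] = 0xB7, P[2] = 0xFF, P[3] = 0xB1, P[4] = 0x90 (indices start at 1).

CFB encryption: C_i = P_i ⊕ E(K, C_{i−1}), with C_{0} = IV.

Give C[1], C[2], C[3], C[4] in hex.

C[1]: E(K, 0xCB) = 0xF2; 0xB7 ⊕ 0xF2 = 0x45.
C[2]: E(K, 0x45) = 0x7C; 0xFF ⊕ 0x7C = 0x83.
C[3]: E(K, 0x83) = 0xBA; 0xB1 ⊕ 0xBA = 0x0B.
C[4]: E(K, 0x0B) = 0x32; 0x90 ⊕ 0x32 = 0xA2.

C[1] = 0x45, C[2] = 0x83, C[3] = 0x0B, C[4] = 0xA2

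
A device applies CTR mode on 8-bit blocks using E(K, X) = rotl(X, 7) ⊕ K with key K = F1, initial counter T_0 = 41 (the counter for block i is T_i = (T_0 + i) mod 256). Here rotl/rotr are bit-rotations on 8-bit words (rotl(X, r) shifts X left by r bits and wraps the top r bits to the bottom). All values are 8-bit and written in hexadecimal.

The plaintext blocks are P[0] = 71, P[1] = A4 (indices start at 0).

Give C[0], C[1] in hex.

CTR encryption: S_i = E(K, T_i) where T_i is the counter for block i; C_i = P_i ⊕ S_i.
C[0]: T = 41, S = E(K, T) = 51; 71 ⊕ 51 = 20.
C[1]: T = 42, S = E(K, T) = D0; A4 ⊕ D0 = 74.

C[0] = 20, C[1] = 74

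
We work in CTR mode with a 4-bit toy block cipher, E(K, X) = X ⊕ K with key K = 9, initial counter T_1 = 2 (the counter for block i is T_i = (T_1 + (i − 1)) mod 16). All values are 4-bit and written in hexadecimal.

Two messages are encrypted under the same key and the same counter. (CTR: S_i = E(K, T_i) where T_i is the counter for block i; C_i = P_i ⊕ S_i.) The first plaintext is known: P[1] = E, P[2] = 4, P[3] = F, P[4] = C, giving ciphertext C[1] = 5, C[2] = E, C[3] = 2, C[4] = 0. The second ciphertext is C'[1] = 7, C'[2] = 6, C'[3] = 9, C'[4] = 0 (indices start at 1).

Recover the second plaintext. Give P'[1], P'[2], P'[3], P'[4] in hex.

In CTR with a reused counter, both messages share the same keystream S_i, so C_i ⊕ C'_i = P_i ⊕ P'_i and thus P'_i = P_i ⊕ C_i ⊕ C'_i.
P'[1]: E ⊕ 5 ⊕ 7 = C.
P'[2]: 4 ⊕ E ⊕ 6 = C.
P'[3]: F ⊕ 2 ⊕ 9 = 4.
P'[4]: C ⊕ 0 ⊕ 0 = C.

P'[1] = C, P'[2] = C, P'[3] = 4, P'[4] = C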